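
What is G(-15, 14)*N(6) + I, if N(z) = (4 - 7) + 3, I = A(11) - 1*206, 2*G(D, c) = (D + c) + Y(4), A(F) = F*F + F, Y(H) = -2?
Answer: -74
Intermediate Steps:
A(F) = F + F² (A(F) = F² + F = F + F²)
G(D, c) = -1 + D/2 + c/2 (G(D, c) = ((D + c) - 2)/2 = (-2 + D + c)/2 = -1 + D/2 + c/2)
I = -74 (I = 11*(1 + 11) - 1*206 = 11*12 - 206 = 132 - 206 = -74)
N(z) = 0 (N(z) = -3 + 3 = 0)
G(-15, 14)*N(6) + I = (-1 + (½)*(-15) + (½)*14)*0 - 74 = (-1 - 15/2 + 7)*0 - 74 = -3/2*0 - 74 = 0 - 74 = -74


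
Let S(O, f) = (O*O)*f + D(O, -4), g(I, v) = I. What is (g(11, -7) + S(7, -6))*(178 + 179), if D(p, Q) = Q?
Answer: -102459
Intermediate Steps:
S(O, f) = -4 + f*O² (S(O, f) = (O*O)*f - 4 = O²*f - 4 = f*O² - 4 = -4 + f*O²)
(g(11, -7) + S(7, -6))*(178 + 179) = (11 + (-4 - 6*7²))*(178 + 179) = (11 + (-4 - 6*49))*357 = (11 + (-4 - 294))*357 = (11 - 298)*357 = -287*357 = -102459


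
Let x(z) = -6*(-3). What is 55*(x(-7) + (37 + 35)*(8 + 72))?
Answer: 317790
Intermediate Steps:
x(z) = 18
55*(x(-7) + (37 + 35)*(8 + 72)) = 55*(18 + (37 + 35)*(8 + 72)) = 55*(18 + 72*80) = 55*(18 + 5760) = 55*5778 = 317790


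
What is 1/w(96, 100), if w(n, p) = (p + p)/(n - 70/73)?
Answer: 3469/7300 ≈ 0.47521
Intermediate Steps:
w(n, p) = 2*p/(-70/73 + n) (w(n, p) = (2*p)/(n - 70*1/73) = (2*p)/(n - 70/73) = (2*p)/(-70/73 + n) = 2*p/(-70/73 + n))
1/w(96, 100) = 1/(146*100/(-70 + 73*96)) = 1/(146*100/(-70 + 7008)) = 1/(146*100/6938) = 1/(146*100*(1/6938)) = 1/(7300/3469) = 3469/7300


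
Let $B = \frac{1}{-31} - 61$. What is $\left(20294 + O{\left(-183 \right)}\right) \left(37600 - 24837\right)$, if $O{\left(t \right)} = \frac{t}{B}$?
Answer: $\frac{490123717723}{1892} \approx 2.5905 \cdot 10^{8}$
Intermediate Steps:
$B = - \frac{1892}{31}$ ($B = - \frac{1}{31} - 61 = - \frac{1892}{31} \approx -61.032$)
$O{\left(t \right)} = - \frac{31 t}{1892}$ ($O{\left(t \right)} = \frac{t}{- \frac{1892}{31}} = t \left(- \frac{31}{1892}\right) = - \frac{31 t}{1892}$)
$\left(20294 + O{\left(-183 \right)}\right) \left(37600 - 24837\right) = \left(20294 - - \frac{5673}{1892}\right) \left(37600 - 24837\right) = \left(20294 + \frac{5673}{1892}\right) 12763 = \frac{38401921}{1892} \cdot 12763 = \frac{490123717723}{1892}$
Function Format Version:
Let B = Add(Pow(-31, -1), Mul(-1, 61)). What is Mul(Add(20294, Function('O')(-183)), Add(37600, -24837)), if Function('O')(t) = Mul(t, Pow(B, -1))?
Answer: Rational(490123717723, 1892) ≈ 2.5905e+8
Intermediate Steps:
B = Rational(-1892, 31) (B = Add(Rational(-1, 31), -61) = Rational(-1892, 31) ≈ -61.032)
Function('O')(t) = Mul(Rational(-31, 1892), t) (Function('O')(t) = Mul(t, Pow(Rational(-1892, 31), -1)) = Mul(t, Rational(-31, 1892)) = Mul(Rational(-31, 1892), t))
Mul(Add(20294, Function('O')(-183)), Add(37600, -24837)) = Mul(Add(20294, Mul(Rational(-31, 1892), -183)), Add(37600, -24837)) = Mul(Add(20294, Rational(5673, 1892)), 12763) = Mul(Rational(38401921, 1892), 12763) = Rational(490123717723, 1892)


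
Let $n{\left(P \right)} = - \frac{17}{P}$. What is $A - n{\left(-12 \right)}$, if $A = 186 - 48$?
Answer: $\frac{1639}{12} \approx 136.58$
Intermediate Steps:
$A = 138$ ($A = 186 - 48 = 138$)
$A - n{\left(-12 \right)} = 138 - - \frac{17}{-12} = 138 - \left(-17\right) \left(- \frac{1}{12}\right) = 138 - \frac{17}{12} = \frac{1639}{12}$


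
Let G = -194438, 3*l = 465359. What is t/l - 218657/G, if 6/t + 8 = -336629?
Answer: 34254162258291847/30460084981767154 ≈ 1.1246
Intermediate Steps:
l = 465359/3 (l = (1/3)*465359 = 465359/3 ≈ 1.5512e+5)
t = -6/336637 (t = 6/(-8 - 336629) = 6/(-336637) = 6*(-1/336637) = -6/336637 ≈ -1.7823e-5)
t/l - 218657/G = -6/(336637*465359/3) - 218657/(-194438) = -6/336637*3/465359 - 218657*(-1/194438) = -18/156657057683 + 218657/194438 = 34254162258291847/30460084981767154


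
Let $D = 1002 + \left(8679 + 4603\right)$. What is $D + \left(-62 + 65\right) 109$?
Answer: $14611$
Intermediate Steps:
$D = 14284$ ($D = 1002 + 13282 = 14284$)
$D + \left(-62 + 65\right) 109 = 14284 + \left(-62 + 65\right) 109 = 14284 + 3 \cdot 109 = 14284 + 327 = 14611$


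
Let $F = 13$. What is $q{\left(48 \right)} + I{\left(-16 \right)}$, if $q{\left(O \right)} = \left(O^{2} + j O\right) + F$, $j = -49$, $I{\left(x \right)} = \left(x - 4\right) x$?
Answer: $285$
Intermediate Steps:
$I{\left(x \right)} = x \left(-4 + x\right)$ ($I{\left(x \right)} = \left(-4 + x\right) x = x \left(-4 + x\right)$)
$q{\left(O \right)} = 13 + O^{2} - 49 O$ ($q{\left(O \right)} = \left(O^{2} - 49 O\right) + 13 = 13 + O^{2} - 49 O$)
$q{\left(48 \right)} + I{\left(-16 \right)} = \left(13 + 48^{2} - 2352\right) - 16 \left(-4 - 16\right) = \left(13 + 2304 - 2352\right) - -320 = -35 + 320 = 285$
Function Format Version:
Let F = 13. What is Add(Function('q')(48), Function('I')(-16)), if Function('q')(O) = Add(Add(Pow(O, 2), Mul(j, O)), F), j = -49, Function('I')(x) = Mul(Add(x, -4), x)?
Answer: 285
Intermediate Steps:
Function('I')(x) = Mul(x, Add(-4, x)) (Function('I')(x) = Mul(Add(-4, x), x) = Mul(x, Add(-4, x)))
Function('q')(O) = Add(13, Pow(O, 2), Mul(-49, O)) (Function('q')(O) = Add(Add(Pow(O, 2), Mul(-49, O)), 13) = Add(13, Pow(O, 2), Mul(-49, O)))
Add(Function('q')(48), Function('I')(-16)) = Add(Add(13, Pow(48, 2), Mul(-49, 48)), Mul(-16, Add(-4, -16))) = Add(Add(13, 2304, -2352), Mul(-16, -20)) = Add(-35, 320) = 285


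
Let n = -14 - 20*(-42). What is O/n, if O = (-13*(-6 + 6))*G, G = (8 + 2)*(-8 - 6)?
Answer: 0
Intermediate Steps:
G = -140 (G = 10*(-14) = -140)
n = 826 (n = -14 + 840 = 826)
O = 0 (O = -13*(-6 + 6)*(-140) = -13*0*(-140) = 0*(-140) = 0)
O/n = 0/826 = 0*(1/826) = 0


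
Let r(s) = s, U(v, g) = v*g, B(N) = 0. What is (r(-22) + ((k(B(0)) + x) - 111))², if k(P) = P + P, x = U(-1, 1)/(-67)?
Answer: 79388100/4489 ≈ 17685.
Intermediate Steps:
U(v, g) = g*v
x = 1/67 (x = (1*(-1))/(-67) = -1*(-1/67) = 1/67 ≈ 0.014925)
k(P) = 2*P
(r(-22) + ((k(B(0)) + x) - 111))² = (-22 + ((2*0 + 1/67) - 111))² = (-22 + ((0 + 1/67) - 111))² = (-22 + (1/67 - 111))² = (-22 - 7436/67)² = (-8910/67)² = 79388100/4489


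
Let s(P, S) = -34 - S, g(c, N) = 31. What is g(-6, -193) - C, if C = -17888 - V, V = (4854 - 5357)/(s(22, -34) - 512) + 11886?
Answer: 15260663/512 ≈ 29806.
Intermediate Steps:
V = 6086135/512 (V = (4854 - 5357)/((-34 - 1*(-34)) - 512) + 11886 = -503/((-34 + 34) - 512) + 11886 = -503/(0 - 512) + 11886 = -503/(-512) + 11886 = -503*(-1/512) + 11886 = 503/512 + 11886 = 6086135/512 ≈ 11887.)
C = -15244791/512 (C = -17888 - 1*6086135/512 = -17888 - 6086135/512 = -15244791/512 ≈ -29775.)
g(-6, -193) - C = 31 - 1*(-15244791/512) = 31 + 15244791/512 = 15260663/512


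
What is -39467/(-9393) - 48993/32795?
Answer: 119161288/44006205 ≈ 2.7078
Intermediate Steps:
-39467/(-9393) - 48993/32795 = -39467*(-1/9393) - 48993*1/32795 = 39467/9393 - 6999/4685 = 119161288/44006205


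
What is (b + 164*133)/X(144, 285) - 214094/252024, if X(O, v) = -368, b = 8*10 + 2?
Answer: -349787503/5796552 ≈ -60.344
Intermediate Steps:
b = 82 (b = 80 + 2 = 82)
(b + 164*133)/X(144, 285) - 214094/252024 = (82 + 164*133)/(-368) - 214094/252024 = (82 + 21812)*(-1/368) - 214094*1/252024 = 21894*(-1/368) - 107047/126012 = -10947/184 - 107047/126012 = -349787503/5796552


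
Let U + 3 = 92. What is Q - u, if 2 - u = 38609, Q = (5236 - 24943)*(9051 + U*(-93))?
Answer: -15214611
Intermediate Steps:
U = 89 (U = -3 + 92 = 89)
Q = -15253218 (Q = (5236 - 24943)*(9051 + 89*(-93)) = -19707*(9051 - 8277) = -19707*774 = -15253218)
u = -38607 (u = 2 - 1*38609 = 2 - 38609 = -38607)
Q - u = -15253218 - 1*(-38607) = -15253218 + 38607 = -15214611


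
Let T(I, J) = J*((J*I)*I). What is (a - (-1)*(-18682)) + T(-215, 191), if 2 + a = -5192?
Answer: 1686310349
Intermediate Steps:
a = -5194 (a = -2 - 5192 = -5194)
T(I, J) = I**2*J**2 (T(I, J) = J*((I*J)*I) = J*(J*I**2) = I**2*J**2)
(a - (-1)*(-18682)) + T(-215, 191) = (-5194 - (-1)*(-18682)) + (-215)**2*191**2 = (-5194 - 1*18682) + 46225*36481 = (-5194 - 18682) + 1686334225 = -23876 + 1686334225 = 1686310349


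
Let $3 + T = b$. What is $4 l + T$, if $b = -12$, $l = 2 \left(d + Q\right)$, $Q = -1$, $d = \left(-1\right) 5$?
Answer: $-63$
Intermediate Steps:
$d = -5$
$l = -12$ ($l = 2 \left(-5 - 1\right) = 2 \left(-6\right) = -12$)
$T = -15$ ($T = -3 - 12 = -15$)
$4 l + T = 4 \left(-12\right) - 15 = -48 - 15 = -63$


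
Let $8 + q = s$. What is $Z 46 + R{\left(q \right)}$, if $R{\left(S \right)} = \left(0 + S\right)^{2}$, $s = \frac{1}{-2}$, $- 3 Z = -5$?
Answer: $\frac{1787}{12} \approx 148.92$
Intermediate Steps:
$Z = \frac{5}{3}$ ($Z = \left(- \frac{1}{3}\right) \left(-5\right) = \frac{5}{3} \approx 1.6667$)
$s = - \frac{1}{2} \approx -0.5$
$q = - \frac{17}{2}$ ($q = -8 - \frac{1}{2} = - \frac{17}{2} \approx -8.5$)
$R{\left(S \right)} = S^{2}$
$Z 46 + R{\left(q \right)} = \frac{5}{3} \cdot 46 + \left(- \frac{17}{2}\right)^{2} = \frac{230}{3} + \frac{289}{4} = \frac{1787}{12}$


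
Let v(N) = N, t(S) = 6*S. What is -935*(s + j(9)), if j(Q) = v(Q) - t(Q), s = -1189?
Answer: 1153790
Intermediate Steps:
j(Q) = -5*Q (j(Q) = Q - 6*Q = -5*Q)
-935*(s + j(9)) = -935*(-1189 - 5*9) = -935*(-1189 - 45) = -935*(-1234) = 1153790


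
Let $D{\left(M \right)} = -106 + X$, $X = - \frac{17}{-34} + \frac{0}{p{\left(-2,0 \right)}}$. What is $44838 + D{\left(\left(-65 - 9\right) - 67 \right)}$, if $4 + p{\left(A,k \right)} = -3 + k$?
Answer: $\frac{89465}{2} \approx 44733.0$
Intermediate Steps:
$p{\left(A,k \right)} = -7 + k$ ($p{\left(A,k \right)} = -4 + \left(-3 + k\right) = -7 + k$)
$X = \frac{1}{2}$ ($X = - \frac{17}{-34} + \frac{0}{-7 + 0} = \left(-17\right) \left(- \frac{1}{34}\right) + \frac{0}{-7} = \frac{1}{2} + 0 \left(- \frac{1}{7}\right) = \frac{1}{2} + 0 = \frac{1}{2} \approx 0.5$)
$D{\left(M \right)} = - \frac{211}{2}$ ($D{\left(M \right)} = -106 + \frac{1}{2} = - \frac{211}{2}$)
$44838 + D{\left(\left(-65 - 9\right) - 67 \right)} = 44838 - \frac{211}{2} = \frac{89465}{2}$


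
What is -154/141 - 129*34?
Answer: -618580/141 ≈ -4387.1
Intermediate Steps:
-154/141 - 129*34 = -154*1/141 - 4386 = -154/141 - 4386 = -618580/141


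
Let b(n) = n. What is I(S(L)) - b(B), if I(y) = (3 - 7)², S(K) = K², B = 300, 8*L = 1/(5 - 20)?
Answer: -284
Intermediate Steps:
L = -1/120 (L = 1/(8*(5 - 20)) = (⅛)/(-15) = (⅛)*(-1/15) = -1/120 ≈ -0.0083333)
I(y) = 16 (I(y) = (-4)² = 16)
I(S(L)) - b(B) = 16 - 1*300 = 16 - 300 = -284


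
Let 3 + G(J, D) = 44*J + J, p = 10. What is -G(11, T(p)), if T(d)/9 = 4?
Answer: -492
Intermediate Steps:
T(d) = 36 (T(d) = 9*4 = 36)
G(J, D) = -3 + 45*J (G(J, D) = -3 + (44*J + J) = -3 + 45*J)
-G(11, T(p)) = -(-3 + 45*11) = -(-3 + 495) = -1*492 = -492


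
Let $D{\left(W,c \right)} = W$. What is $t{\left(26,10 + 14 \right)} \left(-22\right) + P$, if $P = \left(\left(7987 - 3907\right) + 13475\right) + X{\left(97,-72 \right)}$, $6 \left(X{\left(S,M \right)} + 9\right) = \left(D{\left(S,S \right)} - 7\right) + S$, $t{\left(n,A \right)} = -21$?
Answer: $\frac{108235}{6} \approx 18039.0$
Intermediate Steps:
$X{\left(S,M \right)} = - \frac{61}{6} + \frac{S}{3}$ ($X{\left(S,M \right)} = -9 + \frac{\left(S - 7\right) + S}{6} = -9 + \frac{\left(-7 + S\right) + S}{6} = -9 + \frac{-7 + 2 S}{6} = -9 + \left(- \frac{7}{6} + \frac{S}{3}\right) = - \frac{61}{6} + \frac{S}{3}$)
$P = \frac{105463}{6}$ ($P = \left(\left(7987 - 3907\right) + 13475\right) + \left(- \frac{61}{6} + \frac{1}{3} \cdot 97\right) = \left(4080 + 13475\right) + \left(- \frac{61}{6} + \frac{97}{3}\right) = 17555 + \frac{133}{6} = \frac{105463}{6} \approx 17577.0$)
$t{\left(26,10 + 14 \right)} \left(-22\right) + P = \left(-21\right) \left(-22\right) + \frac{105463}{6} = 462 + \frac{105463}{6} = \frac{108235}{6}$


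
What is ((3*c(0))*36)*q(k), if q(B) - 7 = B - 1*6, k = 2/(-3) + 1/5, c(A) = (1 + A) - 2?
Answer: -288/5 ≈ -57.600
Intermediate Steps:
c(A) = -1 + A
k = -7/15 (k = 2*(-⅓) + 1*(⅕) = -⅔ + ⅕ = -7/15 ≈ -0.46667)
q(B) = 1 + B (q(B) = 7 + (B - 1*6) = 7 + (B - 6) = 7 + (-6 + B) = 1 + B)
((3*c(0))*36)*q(k) = ((3*(-1 + 0))*36)*(1 - 7/15) = ((3*(-1))*36)*(8/15) = -3*36*(8/15) = -108*8/15 = -288/5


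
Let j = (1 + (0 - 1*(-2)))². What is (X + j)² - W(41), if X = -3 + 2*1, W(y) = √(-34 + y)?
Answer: 64 - √7 ≈ 61.354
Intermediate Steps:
X = -1 (X = -3 + 2 = -1)
j = 9 (j = (1 + (0 + 2))² = (1 + 2)² = 3² = 9)
(X + j)² - W(41) = (-1 + 9)² - √(-34 + 41) = 8² - √7 = 64 - √7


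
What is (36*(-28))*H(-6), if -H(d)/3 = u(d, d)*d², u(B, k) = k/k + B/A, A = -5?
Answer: 1197504/5 ≈ 2.3950e+5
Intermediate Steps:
u(B, k) = 1 - B/5 (u(B, k) = k/k + B/(-5) = 1 + B*(-⅕) = 1 - B/5)
H(d) = -3*d²*(1 - d/5) (H(d) = -3*(1 - d/5)*d² = -3*d²*(1 - d/5))
(36*(-28))*H(-6) = (36*(-28))*((⅗)*(-6)²*(-5 - 6)) = -3024*36*(-11)/5 = -1008*(-1188/5) = 1197504/5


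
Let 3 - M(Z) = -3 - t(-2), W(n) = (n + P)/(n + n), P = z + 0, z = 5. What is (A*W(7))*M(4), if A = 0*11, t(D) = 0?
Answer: 0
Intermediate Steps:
P = 5 (P = 5 + 0 = 5)
A = 0
W(n) = (5 + n)/(2*n) (W(n) = (n + 5)/(n + n) = (5 + n)/((2*n)) = (5 + n)*(1/(2*n)) = (5 + n)/(2*n))
M(Z) = 6 (M(Z) = 3 - (-3 - 1*0) = 3 - (-3 + 0) = 3 - 1*(-3) = 3 + 3 = 6)
(A*W(7))*M(4) = (0*((½)*(5 + 7)/7))*6 = (0*((½)*(⅐)*12))*6 = (0*(6/7))*6 = 0*6 = 0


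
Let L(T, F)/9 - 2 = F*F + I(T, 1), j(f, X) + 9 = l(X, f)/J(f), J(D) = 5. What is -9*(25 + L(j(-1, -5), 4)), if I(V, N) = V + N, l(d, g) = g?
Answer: -5094/5 ≈ -1018.8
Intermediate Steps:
I(V, N) = N + V
j(f, X) = -9 + f/5
L(T, F) = 27 + 9*T + 9*F² (L(T, F) = 18 + 9*(F*F + (1 + T)) = 18 + 9*(F² + (1 + T)) = 18 + 9*(1 + T + F²) = 18 + (9 + 9*T + 9*F²) = 27 + 9*T + 9*F²)
-9*(25 + L(j(-1, -5), 4)) = -9*(25 + (27 + 9*(-9 + (⅕)*(-1)) + 9*4²)) = -9*(25 + (27 + 9*(-9 - ⅕) + 9*16)) = -9*(25 + (27 + 9*(-46/5) + 144)) = -9*(25 + (27 - 414/5 + 144)) = -9*(25 + 441/5) = -9*566/5 = -5094/5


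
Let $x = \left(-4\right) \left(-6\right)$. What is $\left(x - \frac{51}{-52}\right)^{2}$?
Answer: $\frac{1687401}{2704} \approx 624.04$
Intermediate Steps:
$x = 24$
$\left(x - \frac{51}{-52}\right)^{2} = \left(24 - \frac{51}{-52}\right)^{2} = \left(24 - - \frac{51}{52}\right)^{2} = \left(24 + \frac{51}{52}\right)^{2} = \left(\frac{1299}{52}\right)^{2} = \frac{1687401}{2704}$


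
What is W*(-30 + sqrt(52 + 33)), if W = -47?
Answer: 1410 - 47*sqrt(85) ≈ 976.68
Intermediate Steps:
W*(-30 + sqrt(52 + 33)) = -47*(-30 + sqrt(52 + 33)) = -47*(-30 + sqrt(85)) = 1410 - 47*sqrt(85)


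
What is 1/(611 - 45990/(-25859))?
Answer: 25859/15845839 ≈ 0.0016319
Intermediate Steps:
1/(611 - 45990/(-25859)) = 1/(611 - 45990*(-1/25859)) = 1/(611 + 45990/25859) = 1/(15845839/25859) = 25859/15845839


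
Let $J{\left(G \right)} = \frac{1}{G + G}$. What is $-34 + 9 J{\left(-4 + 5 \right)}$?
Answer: $- \frac{59}{2} \approx -29.5$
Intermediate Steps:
$J{\left(G \right)} = \frac{1}{2 G}$
$-34 + 9 J{\left(-4 + 5 \right)} = -34 + 9 \frac{1}{2 \left(-4 + 5\right)} = -34 + 9 \frac{1}{2 \cdot 1} = -34 + 9 \cdot \frac{1}{2} \cdot 1 = -34 + 9 \cdot \frac{1}{2} = -34 + \frac{9}{2} = - \frac{59}{2}$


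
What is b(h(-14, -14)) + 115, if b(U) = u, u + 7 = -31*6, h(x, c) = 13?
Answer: -78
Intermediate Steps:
u = -193 (u = -7 - 31*6 = -7 - 186 = -193)
b(U) = -193
b(h(-14, -14)) + 115 = -193 + 115 = -78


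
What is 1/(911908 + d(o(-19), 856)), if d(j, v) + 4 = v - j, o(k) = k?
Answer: 1/912779 ≈ 1.0956e-6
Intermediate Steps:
d(j, v) = -4 + v - j (d(j, v) = -4 + (v - j) = -4 + v - j)
1/(911908 + d(o(-19), 856)) = 1/(911908 + (-4 + 856 - 1*(-19))) = 1/(911908 + (-4 + 856 + 19)) = 1/(911908 + 871) = 1/912779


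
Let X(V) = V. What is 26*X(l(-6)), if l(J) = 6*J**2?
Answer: 5616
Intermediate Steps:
26*X(l(-6)) = 26*(6*(-6)**2) = 26*(6*36) = 26*216 = 5616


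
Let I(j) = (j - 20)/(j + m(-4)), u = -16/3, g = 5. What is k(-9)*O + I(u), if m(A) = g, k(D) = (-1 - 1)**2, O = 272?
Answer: 1164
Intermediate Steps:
k(D) = 4 (k(D) = (-2)**2 = 4)
u = -16/3 (u = -16*1/3 = -16/3 ≈ -5.3333)
m(A) = 5
I(j) = (-20 + j)/(5 + j) (I(j) = (j - 20)/(j + 5) = (-20 + j)/(5 + j))
k(-9)*O + I(u) = 4*272 + (-20 - 16/3)/(5 - 16/3) = 1088 - 76/3/(-1/3) = 1088 - 3*(-76/3) = 1088 + 76 = 1164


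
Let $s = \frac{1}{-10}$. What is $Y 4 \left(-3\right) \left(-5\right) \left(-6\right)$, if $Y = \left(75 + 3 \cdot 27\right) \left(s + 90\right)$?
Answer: $-5048784$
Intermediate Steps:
$s = - \frac{1}{10} \approx -0.1$
$Y = \frac{70122}{5}$ ($Y = \left(75 + 3 \cdot 27\right) \left(- \frac{1}{10} + 90\right) = \left(75 + 81\right) \frac{899}{10} = 156 \cdot \frac{899}{10} = \frac{70122}{5} \approx 14024.0$)
$Y 4 \left(-3\right) \left(-5\right) \left(-6\right) = \frac{70122 \cdot 4 \left(-3\right) \left(-5\right)}{5} \left(-6\right) = \frac{70122 \left(\left(-12\right) \left(-5\right)\right)}{5} \left(-6\right) = \frac{70122}{5} \cdot 60 \left(-6\right) = 841464 \left(-6\right) = -5048784$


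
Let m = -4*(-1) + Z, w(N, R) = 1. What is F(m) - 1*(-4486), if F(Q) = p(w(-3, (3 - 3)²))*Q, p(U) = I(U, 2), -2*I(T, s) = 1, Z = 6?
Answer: 4481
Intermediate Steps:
I(T, s) = -½ (I(T, s) = -½*1 = -½)
p(U) = -½
m = 10 (m = -4*(-1) + 6 = 4 + 6 = 10)
F(Q) = -Q/2
F(m) - 1*(-4486) = -½*10 - 1*(-4486) = -5 + 4486 = 4481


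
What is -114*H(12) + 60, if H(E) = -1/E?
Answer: 139/2 ≈ 69.500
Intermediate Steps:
-114*H(12) + 60 = -(-114)/12 + 60 = -114*(-1/12) + 60 = 19/2 + 60 = 139/2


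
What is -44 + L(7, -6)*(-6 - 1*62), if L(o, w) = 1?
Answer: -112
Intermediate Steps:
-44 + L(7, -6)*(-6 - 1*62) = -44 + 1*(-6 - 1*62) = -44 + 1*(-6 - 62) = -44 + 1*(-68) = -44 - 68 = -112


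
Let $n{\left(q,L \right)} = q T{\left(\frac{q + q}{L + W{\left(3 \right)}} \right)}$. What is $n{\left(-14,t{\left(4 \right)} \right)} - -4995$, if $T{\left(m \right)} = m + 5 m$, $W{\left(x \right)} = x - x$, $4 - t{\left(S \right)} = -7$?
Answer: $\frac{57297}{11} \approx 5208.8$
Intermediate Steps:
$t{\left(S \right)} = 11$ ($t{\left(S \right)} = 4 - -7 = 4 + 7 = 11$)
$W{\left(x \right)} = 0$
$T{\left(m \right)} = 6 m$
$n{\left(q,L \right)} = \frac{12 q^{2}}{L}$ ($n{\left(q,L \right)} = q 6 \frac{q + q}{L + 0} = q 6 \frac{2 q}{L} = q \frac{12 q}{L} = \frac{12 q^{2}}{L}$)
$n{\left(-14,t{\left(4 \right)} \right)} - -4995 = \frac{12 \left(-14\right)^{2}}{11} - -4995 = 12 \cdot \frac{1}{11} \cdot 196 + 4995 = \frac{2352}{11} + 4995 = \frac{57297}{11}$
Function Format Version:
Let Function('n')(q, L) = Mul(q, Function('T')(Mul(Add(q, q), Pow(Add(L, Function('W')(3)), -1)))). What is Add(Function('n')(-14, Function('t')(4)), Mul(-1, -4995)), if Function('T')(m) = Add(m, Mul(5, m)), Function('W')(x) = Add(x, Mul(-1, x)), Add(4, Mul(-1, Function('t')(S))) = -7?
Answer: Rational(57297, 11) ≈ 5208.8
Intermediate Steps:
Function('t')(S) = 11 (Function('t')(S) = Add(4, Mul(-1, -7)) = Add(4, 7) = 11)
Function('W')(x) = 0
Function('T')(m) = Mul(6, m)
Function('n')(q, L) = Mul(12, Pow(L, -1), Pow(q, 2)) (Function('n')(q, L) = Mul(q, Mul(6, Mul(Add(q, q), Pow(Add(L, 0), -1)))) = Mul(q, Mul(6, Mul(Mul(2, q), Pow(L, -1)))) = Mul(q, Mul(6, Mul(2, q, Pow(L, -1)))) = Mul(q, Mul(12, q, Pow(L, -1))) = Mul(12, Pow(L, -1), Pow(q, 2)))
Add(Function('n')(-14, Function('t')(4)), Mul(-1, -4995)) = Add(Mul(12, Pow(11, -1), Pow(-14, 2)), Mul(-1, -4995)) = Add(Mul(12, Rational(1, 11), 196), 4995) = Add(Rational(2352, 11), 4995) = Rational(57297, 11)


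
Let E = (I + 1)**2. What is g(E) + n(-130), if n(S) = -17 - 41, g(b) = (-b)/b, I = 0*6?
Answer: -59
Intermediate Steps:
I = 0
E = 1 (E = (0 + 1)**2 = 1**2 = 1)
g(b) = -1
n(S) = -58
g(E) + n(-130) = -1 - 58 = -59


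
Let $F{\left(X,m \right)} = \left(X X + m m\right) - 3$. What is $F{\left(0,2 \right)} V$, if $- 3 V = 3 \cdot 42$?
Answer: $-42$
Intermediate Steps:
$V = -42$ ($V = - \frac{3 \cdot 42}{3} = \left(- \frac{1}{3}\right) 126 = -42$)
$F{\left(X,m \right)} = -3 + X^{2} + m^{2}$ ($F{\left(X,m \right)} = \left(X^{2} + m^{2}\right) - 3 = -3 + X^{2} + m^{2}$)
$F{\left(0,2 \right)} V = \left(-3 + 0^{2} + 2^{2}\right) \left(-42\right) = \left(-3 + 0 + 4\right) \left(-42\right) = 1 \left(-42\right) = -42$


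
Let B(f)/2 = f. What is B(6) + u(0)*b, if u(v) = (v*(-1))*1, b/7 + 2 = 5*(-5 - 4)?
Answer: 12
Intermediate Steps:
b = -329 (b = -14 + 7*(5*(-5 - 4)) = -14 + 7*(5*(-9)) = -14 + 7*(-45) = -14 - 315 = -329)
B(f) = 2*f
u(v) = -v (u(v) = -v*1 = -v)
B(6) + u(0)*b = 2*6 - 1*0*(-329) = 12 + 0*(-329) = 12 + 0 = 12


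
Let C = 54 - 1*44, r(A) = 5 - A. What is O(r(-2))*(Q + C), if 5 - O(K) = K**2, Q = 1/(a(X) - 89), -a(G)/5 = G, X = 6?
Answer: -52316/119 ≈ -439.63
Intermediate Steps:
a(G) = -5*G
C = 10 (C = 54 - 44 = 10)
Q = -1/119 (Q = 1/(-5*6 - 89) = 1/(-30 - 89) = 1/(-119) = -1/119 ≈ -0.0084034)
O(K) = 5 - K**2
O(r(-2))*(Q + C) = (5 - (5 - 1*(-2))**2)*(-1/119 + 10) = (5 - (5 + 2)**2)*(1189/119) = (5 - 1*7**2)*(1189/119) = (5 - 1*49)*(1189/119) = (5 - 49)*(1189/119) = -44*1189/119 = -52316/119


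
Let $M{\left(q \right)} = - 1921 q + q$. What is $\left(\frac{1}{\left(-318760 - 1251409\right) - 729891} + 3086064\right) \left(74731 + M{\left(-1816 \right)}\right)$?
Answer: $\frac{25279650605326770389}{2300060} \approx 1.0991 \cdot 10^{13}$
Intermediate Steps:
$M{\left(q \right)} = - 1920 q$
$\left(\frac{1}{\left(-318760 - 1251409\right) - 729891} + 3086064\right) \left(74731 + M{\left(-1816 \right)}\right) = \left(\frac{1}{\left(-318760 - 1251409\right) - 729891} + 3086064\right) \left(74731 - -3486720\right) = \left(\frac{1}{\left(-318760 - 1251409\right) - 729891} + 3086064\right) \left(74731 + 3486720\right) = \left(\frac{1}{-1570169 - 729891} + 3086064\right) 3561451 = \left(\frac{1}{-2300060} + 3086064\right) 3561451 = \left(- \frac{1}{2300060} + 3086064\right) 3561451 = \frac{7098132363839}{2300060} \cdot 3561451 = \frac{25279650605326770389}{2300060}$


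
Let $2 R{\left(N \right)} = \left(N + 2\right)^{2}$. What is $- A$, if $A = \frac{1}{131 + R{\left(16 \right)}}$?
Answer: $- \frac{1}{293} \approx -0.003413$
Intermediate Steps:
$R{\left(N \right)} = \frac{\left(2 + N\right)^{2}}{2}$ ($R{\left(N \right)} = \frac{\left(N + 2\right)^{2}}{2} = \frac{\left(2 + N\right)^{2}}{2}$)
$A = \frac{1}{293}$ ($A = \frac{1}{131 + \frac{\left(2 + 16\right)^{2}}{2}} = \frac{1}{131 + \frac{18^{2}}{2}} = \frac{1}{131 + \frac{1}{2} \cdot 324} = \frac{1}{131 + 162} = \frac{1}{293} \approx 0.003413$)
$- A = \left(-1\right) \frac{1}{293} = - \frac{1}{293}$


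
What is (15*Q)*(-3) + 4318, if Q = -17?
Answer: 5083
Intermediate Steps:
(15*Q)*(-3) + 4318 = (15*(-17))*(-3) + 4318 = -255*(-3) + 4318 = 765 + 4318 = 5083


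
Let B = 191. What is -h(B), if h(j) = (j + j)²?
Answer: -145924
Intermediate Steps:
h(j) = 4*j² (h(j) = (2*j)² = 4*j²)
-h(B) = -4*191² = -4*36481 = -1*145924 = -145924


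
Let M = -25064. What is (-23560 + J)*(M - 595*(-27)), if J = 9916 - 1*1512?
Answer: 136388844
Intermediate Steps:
J = 8404 (J = 9916 - 1512 = 8404)
(-23560 + J)*(M - 595*(-27)) = (-23560 + 8404)*(-25064 - 595*(-27)) = -15156*(-25064 + 16065) = -15156*(-8999) = 136388844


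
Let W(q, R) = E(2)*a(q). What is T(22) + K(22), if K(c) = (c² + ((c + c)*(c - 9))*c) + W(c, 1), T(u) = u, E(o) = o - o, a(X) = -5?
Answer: 13090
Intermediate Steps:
E(o) = 0
W(q, R) = 0 (W(q, R) = 0*(-5) = 0)
K(c) = c² + 2*c²*(-9 + c) (K(c) = (c² + ((c + c)*(c - 9))*c) + 0 = (c² + ((2*c)*(-9 + c))*c) + 0 = (c² + (2*c*(-9 + c))*c) + 0 = (c² + 2*c²*(-9 + c)) + 0 = c² + 2*c²*(-9 + c))
T(22) + K(22) = 22 + 22²*(-17 + 2*22) = 22 + 484*(-17 + 44) = 22 + 484*27 = 22 + 13068 = 13090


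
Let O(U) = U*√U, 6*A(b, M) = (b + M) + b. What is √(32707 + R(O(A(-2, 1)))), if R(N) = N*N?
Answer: √523310/4 ≈ 180.85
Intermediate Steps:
A(b, M) = b/3 + M/6 (A(b, M) = ((b + M) + b)/6 = ((M + b) + b)/6 = (M + 2*b)/6 = b/3 + M/6)
O(U) = U^(3/2)
R(N) = N²
√(32707 + R(O(A(-2, 1)))) = √(32707 + (((⅓)*(-2) + (⅙)*1)^(3/2))²) = √(32707 + ((-⅔ + ⅙)^(3/2))²) = √(32707 + ((-½)^(3/2))²) = √(32707 + (-I*√2/4)²) = √(32707 - ⅛) = √(261655/8) = √523310/4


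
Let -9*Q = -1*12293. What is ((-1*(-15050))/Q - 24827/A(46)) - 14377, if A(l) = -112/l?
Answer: -2870095463/688408 ≈ -4169.2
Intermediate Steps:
Q = 12293/9 (Q = -(-1)*12293/9 = -⅑*(-12293) = 12293/9 ≈ 1365.9)
((-1*(-15050))/Q - 24827/A(46)) - 14377 = ((-1*(-15050))/(12293/9) - 24827/((-112/46))) - 14377 = (15050*(9/12293) - 24827/((-112*1/46))) - 14377 = (135450/12293 - 24827/(-56/23)) - 14377 = (135450/12293 - 24827*(-23/56)) - 14377 = (135450/12293 + 571021/56) - 14377 = 7027146353/688408 - 14377 = -2870095463/688408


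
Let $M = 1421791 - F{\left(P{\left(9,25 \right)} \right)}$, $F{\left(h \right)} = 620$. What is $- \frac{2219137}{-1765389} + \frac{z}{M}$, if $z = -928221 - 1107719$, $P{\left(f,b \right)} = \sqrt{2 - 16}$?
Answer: $- \frac{440452931233}{2508919650519} \approx -0.17555$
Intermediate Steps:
$P{\left(f,b \right)} = i \sqrt{14}$ ($P{\left(f,b \right)} = \sqrt{-14} = i \sqrt{14}$)
$z = -2035940$
$M = 1421171$ ($M = 1421791 - 620 = 1421171$)
$- \frac{2219137}{-1765389} + \frac{z}{M} = - \frac{2219137}{-1765389} - \frac{2035940}{1421171} = \left(-2219137\right) \left(- \frac{1}{1765389}\right) - \frac{2035940}{1421171} = \frac{2219137}{1765389} - \frac{2035940}{1421171} = - \frac{440452931233}{2508919650519}$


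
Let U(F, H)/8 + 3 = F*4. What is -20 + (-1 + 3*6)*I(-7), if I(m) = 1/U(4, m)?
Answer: -2063/104 ≈ -19.837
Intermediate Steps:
U(F, H) = -24 + 32*F (U(F, H) = -24 + 8*(F*4) = -24 + 8*(4*F) = -24 + 32*F)
I(m) = 1/104 (I(m) = 1/(-24 + 32*4) = 1/(-24 + 128) = 1/104)
-20 + (-1 + 3*6)*I(-7) = -20 + (-1 + 3*6)*(1/104) = -20 + (-1 + 18)*(1/104) = -20 + 17*(1/104) = -20 + 17/104 = -2063/104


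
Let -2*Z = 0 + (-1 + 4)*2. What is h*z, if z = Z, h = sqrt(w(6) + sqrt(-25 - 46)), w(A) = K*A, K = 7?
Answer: -3*sqrt(42 + I*sqrt(71)) ≈ -19.539 - 1.9406*I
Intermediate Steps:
w(A) = 7*A
Z = -3 (Z = -(0 + (-1 + 4)*2)/2 = -(0 + 3*2)/2 = -(0 + 6)/2 = -1/2*6 = -3)
h = sqrt(42 + I*sqrt(71)) (h = sqrt(7*6 + sqrt(-25 - 46)) = sqrt(42 + sqrt(-71)) = sqrt(42 + I*sqrt(71)) ≈ 6.5129 + 0.64688*I)
z = -3
h*z = sqrt(42 + I*sqrt(71))*(-3) = -3*sqrt(42 + I*sqrt(71))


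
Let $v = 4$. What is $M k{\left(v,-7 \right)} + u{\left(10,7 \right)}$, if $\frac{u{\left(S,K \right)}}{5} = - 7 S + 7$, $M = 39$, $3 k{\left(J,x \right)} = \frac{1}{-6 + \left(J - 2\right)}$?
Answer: $- \frac{1273}{4} \approx -318.25$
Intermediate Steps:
$k{\left(J,x \right)} = \frac{1}{3 \left(-8 + J\right)}$ ($k{\left(J,x \right)} = \frac{1}{3 \left(-6 + \left(J - 2\right)\right)} = \frac{1}{3 \left(-6 + \left(-2 + J\right)\right)} = \frac{1}{3 \left(-8 + J\right)}$)
$u{\left(S,K \right)} = 35 - 35 S$ ($u{\left(S,K \right)} = 5 \left(- 7 S + 7\right) = 5 \left(7 - 7 S\right) = 35 - 35 S$)
$M k{\left(v,-7 \right)} + u{\left(10,7 \right)} = 39 \frac{1}{3 \left(-8 + 4\right)} + \left(35 - 350\right) = 39 \frac{1}{3 \left(-4\right)} + \left(35 - 350\right) = 39 \cdot \frac{1}{3} \left(- \frac{1}{4}\right) - 315 = 39 \left(- \frac{1}{12}\right) - 315 = - \frac{13}{4} - 315 = - \frac{1273}{4}$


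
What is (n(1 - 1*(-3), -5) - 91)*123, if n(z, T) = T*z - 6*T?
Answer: -9963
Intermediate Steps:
n(z, T) = -6*T + T*z
(n(1 - 1*(-3), -5) - 91)*123 = (-5*(-6 + (1 - 1*(-3))) - 91)*123 = (-5*(-6 + (1 + 3)) - 91)*123 = (-5*(-6 + 4) - 91)*123 = (-5*(-2) - 91)*123 = (10 - 91)*123 = -81*123 = -9963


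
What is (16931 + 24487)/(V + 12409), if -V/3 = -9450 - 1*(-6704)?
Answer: 41418/20647 ≈ 2.0060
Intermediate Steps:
V = 8238 (V = -3*(-9450 - 1*(-6704)) = -3*(-9450 + 6704) = -3*(-2746) = 8238)
(16931 + 24487)/(V + 12409) = (16931 + 24487)/(8238 + 12409) = 41418/20647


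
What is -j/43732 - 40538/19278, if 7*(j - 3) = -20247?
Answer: -429276353/210766374 ≈ -2.0367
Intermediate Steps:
j = -20226/7 (j = 3 + (1/7)*(-20247) = 3 - 20247/7 = -20226/7 ≈ -2889.4)
-j/43732 - 40538/19278 = -1*(-20226/7)/43732 - 40538/19278 = (20226/7)*(1/43732) - 40538*1/19278 = 10113/153062 - 20269/9639 = -429276353/210766374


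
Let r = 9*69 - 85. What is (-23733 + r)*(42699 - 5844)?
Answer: -854925435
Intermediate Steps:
r = 536 (r = 621 - 85 = 536)
(-23733 + r)*(42699 - 5844) = (-23733 + 536)*(42699 - 5844) = -23197*36855 = -854925435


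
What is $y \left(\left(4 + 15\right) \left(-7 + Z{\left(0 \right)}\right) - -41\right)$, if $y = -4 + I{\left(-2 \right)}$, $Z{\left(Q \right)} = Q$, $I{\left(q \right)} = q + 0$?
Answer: $552$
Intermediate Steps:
$I{\left(q \right)} = q$
$y = -6$ ($y = -4 - 2 = -6$)
$y \left(\left(4 + 15\right) \left(-7 + Z{\left(0 \right)}\right) - -41\right) = - 6 \left(\left(4 + 15\right) \left(-7 + 0\right) - -41\right) = - 6 \left(19 \left(-7\right) + 41\right) = - 6 \left(-133 + 41\right) = \left(-6\right) \left(-92\right) = 552$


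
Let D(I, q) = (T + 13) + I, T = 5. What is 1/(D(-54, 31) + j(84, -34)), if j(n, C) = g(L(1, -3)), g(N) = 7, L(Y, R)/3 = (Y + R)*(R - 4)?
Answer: -1/29 ≈ -0.034483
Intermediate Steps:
L(Y, R) = 3*(-4 + R)*(R + Y) (L(Y, R) = 3*((Y + R)*(R - 4)) = 3*((R + Y)*(-4 + R)) = 3*((-4 + R)*(R + Y)) = 3*(-4 + R)*(R + Y))
j(n, C) = 7
D(I, q) = 18 + I (D(I, q) = (5 + 13) + I = 18 + I)
1/(D(-54, 31) + j(84, -34)) = 1/((18 - 54) + 7) = 1/(-36 + 7) = 1/(-29) = -1/29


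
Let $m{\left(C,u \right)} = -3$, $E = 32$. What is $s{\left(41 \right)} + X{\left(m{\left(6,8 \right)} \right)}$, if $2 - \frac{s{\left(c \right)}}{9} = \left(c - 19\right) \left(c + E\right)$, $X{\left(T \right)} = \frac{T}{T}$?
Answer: $-14435$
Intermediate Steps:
$X{\left(T \right)} = 1$
$s{\left(c \right)} = 18 - 9 \left(-19 + c\right) \left(32 + c\right)$ ($s{\left(c \right)} = 18 - 9 \left(c - 19\right) \left(c + 32\right) = 18 - 9 \left(-19 + c\right) \left(32 + c\right)$)
$s{\left(41 \right)} + X{\left(m{\left(6,8 \right)} \right)} = \left(5490 - 4797 - 9 \cdot 41^{2}\right) + 1 = \left(5490 - 4797 - 15129\right) + 1 = -14436 + 1 = -14435$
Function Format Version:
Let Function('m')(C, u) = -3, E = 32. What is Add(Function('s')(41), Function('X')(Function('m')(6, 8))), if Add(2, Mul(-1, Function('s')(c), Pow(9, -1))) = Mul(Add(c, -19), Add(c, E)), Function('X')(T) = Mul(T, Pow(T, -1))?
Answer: -14435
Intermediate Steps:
Function('X')(T) = 1
Function('s')(c) = Add(18, Mul(-9, Add(-19, c), Add(32, c))) (Function('s')(c) = Add(18, Mul(-9, Mul(Add(c, -19), Add(c, 32)))) = Add(18, Mul(-9, Mul(Add(-19, c), Add(32, c)))) = Add(18, Mul(-9, Add(-19, c), Add(32, c))))
Add(Function('s')(41), Function('X')(Function('m')(6, 8))) = Add(Add(5490, Mul(-117, 41), Mul(-9, Pow(41, 2))), 1) = Add(Add(5490, -4797, Mul(-9, 1681)), 1) = Add(Add(5490, -4797, -15129), 1) = Add(-14436, 1) = -14435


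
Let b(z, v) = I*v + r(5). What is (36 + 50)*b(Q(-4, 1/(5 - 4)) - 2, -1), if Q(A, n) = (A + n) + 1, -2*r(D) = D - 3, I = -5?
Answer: 344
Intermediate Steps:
r(D) = 3/2 - D/2 (r(D) = -(D - 3)/2 = -(-3 + D)/2 = 3/2 - D/2)
Q(A, n) = 1 + A + n
b(z, v) = -1 - 5*v (b(z, v) = -5*v + (3/2 - ½*5) = -5*v + (3/2 - 5/2) = -5*v - 1 = -1 - 5*v)
(36 + 50)*b(Q(-4, 1/(5 - 4)) - 2, -1) = (36 + 50)*(-1 - 5*(-1)) = 86*(-1 + 5) = 86*4 = 344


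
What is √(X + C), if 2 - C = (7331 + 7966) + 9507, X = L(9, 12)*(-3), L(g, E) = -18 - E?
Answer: 2*I*√6178 ≈ 157.2*I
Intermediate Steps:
X = 90 (X = (-18 - 1*12)*(-3) = (-18 - 12)*(-3) = -30*(-3) = 90)
C = -24802 (C = 2 - ((7331 + 7966) + 9507) = 2 - (15297 + 9507) = 2 - 1*24804 = 2 - 24804 = -24802)
√(X + C) = √(90 - 24802) = √(-24712) = 2*I*√6178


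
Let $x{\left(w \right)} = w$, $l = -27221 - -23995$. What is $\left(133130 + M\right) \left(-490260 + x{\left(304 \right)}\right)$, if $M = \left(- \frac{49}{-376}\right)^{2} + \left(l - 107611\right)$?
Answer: $- \frac{386048283529241}{35344} \approx -1.0923 \cdot 10^{10}$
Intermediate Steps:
$l = -3226$ ($l = -27221 + 23995 = -3226$)
$M = - \frac{15669689311}{141376}$ ($M = \left(- \frac{49}{-376}\right)^{2} - 110837 = \left(\left(-49\right) \left(- \frac{1}{376}\right)\right)^{2} - 110837 = \left(\frac{49}{376}\right)^{2} - 110837 = \frac{2401}{141376} - 110837 = - \frac{15669689311}{141376} \approx -1.1084 \cdot 10^{5}$)
$\left(133130 + M\right) \left(-490260 + x{\left(304 \right)}\right) = \left(133130 - \frac{15669689311}{141376}\right) \left(-490260 + 304\right) = \frac{3151697569}{141376} \left(-489956\right) = - \frac{386048283529241}{35344}$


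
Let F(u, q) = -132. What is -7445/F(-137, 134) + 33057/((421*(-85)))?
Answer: 262055801/4723620 ≈ 55.478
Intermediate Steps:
-7445/F(-137, 134) + 33057/((421*(-85))) = -7445/(-132) + 33057/((421*(-85))) = -7445*(-1/132) + 33057/(-35785) = 7445/132 + 33057*(-1/35785) = 7445/132 - 33057/35785 = 262055801/4723620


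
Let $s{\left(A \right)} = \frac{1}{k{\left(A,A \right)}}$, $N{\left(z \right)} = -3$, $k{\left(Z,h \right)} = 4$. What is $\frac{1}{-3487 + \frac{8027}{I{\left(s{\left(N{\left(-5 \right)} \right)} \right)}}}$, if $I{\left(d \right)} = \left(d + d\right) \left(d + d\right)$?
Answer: $\frac{1}{28621} \approx 3.4939 \cdot 10^{-5}$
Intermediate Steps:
$s{\left(A \right)} = \frac{1}{4}$
$I{\left(d \right)} = 4 d^{2}$ ($I{\left(d \right)} = 2 d 2 d = 4 d^{2}$)
$\frac{1}{-3487 + \frac{8027}{I{\left(s{\left(N{\left(-5 \right)} \right)} \right)}}} = \frac{1}{-3487 + \frac{8027}{4 \left(\frac{1}{4}\right)^{2}}} = \frac{1}{-3487 + \frac{8027}{4 \cdot \frac{1}{16}}} = \frac{1}{-3487 + 8027 \frac{1}{\frac{1}{4}}} = \frac{1}{-3487 + 8027 \cdot 4} = \frac{1}{-3487 + 32108} = \frac{1}{28621}$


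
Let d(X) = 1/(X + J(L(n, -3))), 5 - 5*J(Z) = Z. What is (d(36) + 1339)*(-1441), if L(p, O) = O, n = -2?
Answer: -362753017/188 ≈ -1.9295e+6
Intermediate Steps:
J(Z) = 1 - Z/5
d(X) = 1/(8/5 + X) (d(X) = 1/(X + (1 - ⅕*(-3))) = 1/(X + (1 + ⅗)) = 1/(X + 8/5) = 1/(8/5 + X))
(d(36) + 1339)*(-1441) = (5/(8 + 5*36) + 1339)*(-1441) = (5/(8 + 180) + 1339)*(-1441) = (5/188 + 1339)*(-1441) = (251737/188)*(-1441) = -362753017/188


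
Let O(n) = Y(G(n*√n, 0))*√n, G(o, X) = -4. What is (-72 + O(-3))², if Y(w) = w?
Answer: 5136 + 576*I*√3 ≈ 5136.0 + 997.66*I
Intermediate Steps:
O(n) = -4*√n
(-72 + O(-3))² = (-72 - 4*I*√3)²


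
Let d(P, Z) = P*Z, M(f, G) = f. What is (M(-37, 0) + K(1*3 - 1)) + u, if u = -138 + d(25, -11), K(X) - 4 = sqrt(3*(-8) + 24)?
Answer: -446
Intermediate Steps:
K(X) = 4 (K(X) = 4 + sqrt(3*(-8) + 24) = 4 + sqrt(-24 + 24) = 4 + sqrt(0) = 4 + 0 = 4)
u = -413 (u = -138 + 25*(-11) = -138 - 275 = -413)
(M(-37, 0) + K(1*3 - 1)) + u = (-37 + 4) - 413 = -33 - 413 = -446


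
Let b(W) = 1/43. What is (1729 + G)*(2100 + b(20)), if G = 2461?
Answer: 378361190/43 ≈ 8.7991e+6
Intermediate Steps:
b(W) = 1/43
(1729 + G)*(2100 + b(20)) = (1729 + 2461)*(2100 + 1/43) = 4190*(90301/43) = 378361190/43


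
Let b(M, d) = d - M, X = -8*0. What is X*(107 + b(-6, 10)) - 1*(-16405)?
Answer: 16405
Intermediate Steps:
X = 0
X*(107 + b(-6, 10)) - 1*(-16405) = 0*(107 + (10 - 1*(-6))) - 1*(-16405) = 0*(107 + (10 + 6)) + 16405 = 0*(107 + 16) + 16405 = 0*123 + 16405 = 0 + 16405 = 16405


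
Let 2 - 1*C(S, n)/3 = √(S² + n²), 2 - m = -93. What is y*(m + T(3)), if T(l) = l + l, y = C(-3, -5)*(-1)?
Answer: -606 + 303*√34 ≈ 1160.8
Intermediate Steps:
m = 95 (m = 2 - 1*(-93) = 2 + 93 = 95)
C(S, n) = 6 - 3*√(S² + n²)
y = -6 + 3*√34 (y = (6 - 3*√((-3)² + (-5)²))*(-1) = (6 - 3*√(9 + 25))*(-1) = (6 - 3*√34)*(-1) = -6 + 3*√34 ≈ 11.493)
T(l) = 2*l
y*(m + T(3)) = (-6 + 3*√34)*(95 + 2*3) = (-6 + 3*√34)*(95 + 6) = (-6 + 3*√34)*101 = -606 + 303*√34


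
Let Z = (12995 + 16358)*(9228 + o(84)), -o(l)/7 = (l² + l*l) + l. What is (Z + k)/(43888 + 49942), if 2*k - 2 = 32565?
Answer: -5291961097/187660 ≈ -28200.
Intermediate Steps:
k = 32567/2 (k = 1 + (½)*32565 = 1 + 32565/2 = 32567/2 ≈ 16284.)
o(l) = -14*l² - 7*l (o(l) = -7*((l² + l*l) + l) = -7*((l² + l²) + l) = -7*(2*l² + l) = -7*(l + 2*l²) = -14*l² - 7*l)
Z = -2645996832 (Z = (12995 + 16358)*(9228 - 7*84*(1 + 2*84)) = 29353*(9228 - 7*84*(1 + 168)) = 29353*(9228 - 7*84*169) = 29353*(9228 - 99372) = 29353*(-90144) = -2645996832)
(Z + k)/(43888 + 49942) = (-2645996832 + 32567/2)/(43888 + 49942) = -5291961097/2/93830 = -5291961097/2*1/93830 = -5291961097/187660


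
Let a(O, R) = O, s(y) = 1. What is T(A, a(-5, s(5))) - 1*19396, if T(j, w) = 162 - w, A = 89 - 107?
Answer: -19229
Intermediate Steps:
A = -18
T(A, a(-5, s(5))) - 1*19396 = (162 - 1*(-5)) - 1*19396 = (162 + 5) - 19396 = 167 - 19396 = -19229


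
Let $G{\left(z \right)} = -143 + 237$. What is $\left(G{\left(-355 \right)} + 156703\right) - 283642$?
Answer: $-126845$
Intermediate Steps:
$G{\left(z \right)} = 94$
$\left(G{\left(-355 \right)} + 156703\right) - 283642 = \left(94 + 156703\right) - 283642 = 156797 - 283642 = -126845$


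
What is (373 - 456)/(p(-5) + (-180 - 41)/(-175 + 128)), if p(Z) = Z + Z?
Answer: 47/3 ≈ 15.667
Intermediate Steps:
p(Z) = 2*Z
(373 - 456)/(p(-5) + (-180 - 41)/(-175 + 128)) = (373 - 456)/(2*(-5) + (-180 - 41)/(-175 + 128)) = -83/(-10 - 221/(-47)) = -83/(-10 - 221*(-1/47)) = -83/(-10 + 221/47) = -83/(-249/47) = -83*(-47/249) = 47/3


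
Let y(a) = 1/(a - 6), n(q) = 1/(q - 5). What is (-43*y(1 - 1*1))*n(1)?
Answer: -43/24 ≈ -1.7917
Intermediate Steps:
n(q) = 1/(-5 + q)
y(a) = 1/(-6 + a)
(-43*y(1 - 1*1))*n(1) = (-43/(-6 + (1 - 1*1)))/(-5 + 1) = -43/(-6 + (1 - 1))/(-4) = -43/(-6 + 0)*(-¼) = -43/(-6)*(-¼) = -43*(-⅙)*(-¼) = (43/6)*(-¼) = -43/24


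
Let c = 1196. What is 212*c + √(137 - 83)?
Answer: 253552 + 3*√6 ≈ 2.5356e+5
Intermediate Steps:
212*c + √(137 - 83) = 212*1196 + √(137 - 83) = 253552 + √54 = 253552 + 3*√6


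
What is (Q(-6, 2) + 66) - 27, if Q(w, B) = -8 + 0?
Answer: 31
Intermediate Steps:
Q(w, B) = -8
(Q(-6, 2) + 66) - 27 = (-8 + 66) - 27 = 58 - 27 = 31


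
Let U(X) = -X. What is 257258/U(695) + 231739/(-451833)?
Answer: -116398712519/314023935 ≈ -370.67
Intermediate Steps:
257258/U(695) + 231739/(-451833) = 257258/((-1*695)) + 231739/(-451833) = 257258/(-695) + 231739*(-1/451833) = 257258*(-1/695) - 231739/451833 = -257258/695 - 231739/451833 = -116398712519/314023935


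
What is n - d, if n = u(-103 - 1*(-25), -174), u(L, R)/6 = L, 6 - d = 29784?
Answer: 29310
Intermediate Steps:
d = -29778 (d = 6 - 1*29784 = 6 - 29784 = -29778)
u(L, R) = 6*L
n = -468 (n = 6*(-103 - 1*(-25)) = 6*(-103 + 25) = 6*(-78) = -468)
n - d = -468 - 1*(-29778) = -468 + 29778 = 29310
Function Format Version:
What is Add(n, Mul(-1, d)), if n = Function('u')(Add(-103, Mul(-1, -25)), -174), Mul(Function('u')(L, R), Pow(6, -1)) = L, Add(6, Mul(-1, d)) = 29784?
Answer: 29310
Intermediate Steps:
d = -29778 (d = Add(6, Mul(-1, 29784)) = Add(6, -29784) = -29778)
Function('u')(L, R) = Mul(6, L)
n = -468 (n = Mul(6, Add(-103, Mul(-1, -25))) = Mul(6, Add(-103, 25)) = Mul(6, -78) = -468)
Add(n, Mul(-1, d)) = Add(-468, Mul(-1, -29778)) = Add(-468, 29778) = 29310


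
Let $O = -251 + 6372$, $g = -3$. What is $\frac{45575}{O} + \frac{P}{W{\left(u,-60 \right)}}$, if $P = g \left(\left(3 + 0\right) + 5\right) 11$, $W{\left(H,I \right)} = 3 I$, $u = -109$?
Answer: $\frac{818287}{91815} \approx 8.9123$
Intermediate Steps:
$O = 6121$
$P = -264$ ($P = - 3 \left(\left(3 + 0\right) + 5\right) 11 = - 3 \left(3 + 5\right) 11 = \left(-3\right) 8 \cdot 11 = \left(-24\right) 11 = -264$)
$\frac{45575}{O} + \frac{P}{W{\left(u,-60 \right)}} = \frac{45575}{6121} - \frac{264}{3 \left(-60\right)} = 45575 \cdot \frac{1}{6121} - \frac{264}{-180} = \frac{45575}{6121} - - \frac{22}{15} = \frac{45575}{6121} + \frac{22}{15} = \frac{818287}{91815}$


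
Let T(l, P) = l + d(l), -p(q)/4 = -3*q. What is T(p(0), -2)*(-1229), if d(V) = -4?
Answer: 4916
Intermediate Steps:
p(q) = 12*q (p(q) = -(-12)*q = 12*q)
T(l, P) = -4 + l (T(l, P) = l - 4 = -4 + l)
T(p(0), -2)*(-1229) = (-4 + 12*0)*(-1229) = (-4 + 0)*(-1229) = -4*(-1229) = 4916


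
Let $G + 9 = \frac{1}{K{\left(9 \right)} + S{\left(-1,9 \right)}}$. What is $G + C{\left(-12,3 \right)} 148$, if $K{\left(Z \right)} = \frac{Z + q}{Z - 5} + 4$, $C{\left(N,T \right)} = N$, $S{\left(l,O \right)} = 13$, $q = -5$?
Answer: $- \frac{32129}{18} \approx -1784.9$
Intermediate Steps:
$K{\left(Z \right)} = 5$ ($K{\left(Z \right)} = \frac{Z - 5}{Z - 5} + 4 = \frac{-5 + Z}{Z - 5} + 4 = \frac{-5 + Z}{-5 + Z} + 4 = 1 + 4 = 5$)
$G = - \frac{161}{18}$ ($G = -9 + \frac{1}{5 + 13} = -9 + \frac{1}{18} = - \frac{161}{18} \approx -8.9444$)
$G + C{\left(-12,3 \right)} 148 = - \frac{161}{18} - 1776 = - \frac{32129}{18}$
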